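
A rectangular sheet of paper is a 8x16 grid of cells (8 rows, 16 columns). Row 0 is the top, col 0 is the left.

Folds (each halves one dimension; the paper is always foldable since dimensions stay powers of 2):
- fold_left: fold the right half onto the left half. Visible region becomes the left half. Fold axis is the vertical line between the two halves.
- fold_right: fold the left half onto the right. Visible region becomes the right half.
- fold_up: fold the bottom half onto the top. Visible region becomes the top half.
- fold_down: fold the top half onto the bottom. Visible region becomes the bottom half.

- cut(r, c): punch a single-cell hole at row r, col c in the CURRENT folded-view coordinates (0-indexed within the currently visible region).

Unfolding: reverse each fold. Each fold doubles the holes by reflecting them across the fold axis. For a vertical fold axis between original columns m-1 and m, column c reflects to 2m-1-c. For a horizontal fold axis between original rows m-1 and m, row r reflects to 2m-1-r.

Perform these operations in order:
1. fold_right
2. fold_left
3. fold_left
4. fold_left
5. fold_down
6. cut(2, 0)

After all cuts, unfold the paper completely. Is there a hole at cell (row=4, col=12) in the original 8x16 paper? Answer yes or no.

Op 1 fold_right: fold axis v@8; visible region now rows[0,8) x cols[8,16) = 8x8
Op 2 fold_left: fold axis v@12; visible region now rows[0,8) x cols[8,12) = 8x4
Op 3 fold_left: fold axis v@10; visible region now rows[0,8) x cols[8,10) = 8x2
Op 4 fold_left: fold axis v@9; visible region now rows[0,8) x cols[8,9) = 8x1
Op 5 fold_down: fold axis h@4; visible region now rows[4,8) x cols[8,9) = 4x1
Op 6 cut(2, 0): punch at orig (6,8); cuts so far [(6, 8)]; region rows[4,8) x cols[8,9) = 4x1
Unfold 1 (reflect across h@4): 2 holes -> [(1, 8), (6, 8)]
Unfold 2 (reflect across v@9): 4 holes -> [(1, 8), (1, 9), (6, 8), (6, 9)]
Unfold 3 (reflect across v@10): 8 holes -> [(1, 8), (1, 9), (1, 10), (1, 11), (6, 8), (6, 9), (6, 10), (6, 11)]
Unfold 4 (reflect across v@12): 16 holes -> [(1, 8), (1, 9), (1, 10), (1, 11), (1, 12), (1, 13), (1, 14), (1, 15), (6, 8), (6, 9), (6, 10), (6, 11), (6, 12), (6, 13), (6, 14), (6, 15)]
Unfold 5 (reflect across v@8): 32 holes -> [(1, 0), (1, 1), (1, 2), (1, 3), (1, 4), (1, 5), (1, 6), (1, 7), (1, 8), (1, 9), (1, 10), (1, 11), (1, 12), (1, 13), (1, 14), (1, 15), (6, 0), (6, 1), (6, 2), (6, 3), (6, 4), (6, 5), (6, 6), (6, 7), (6, 8), (6, 9), (6, 10), (6, 11), (6, 12), (6, 13), (6, 14), (6, 15)]
Holes: [(1, 0), (1, 1), (1, 2), (1, 3), (1, 4), (1, 5), (1, 6), (1, 7), (1, 8), (1, 9), (1, 10), (1, 11), (1, 12), (1, 13), (1, 14), (1, 15), (6, 0), (6, 1), (6, 2), (6, 3), (6, 4), (6, 5), (6, 6), (6, 7), (6, 8), (6, 9), (6, 10), (6, 11), (6, 12), (6, 13), (6, 14), (6, 15)]

Answer: no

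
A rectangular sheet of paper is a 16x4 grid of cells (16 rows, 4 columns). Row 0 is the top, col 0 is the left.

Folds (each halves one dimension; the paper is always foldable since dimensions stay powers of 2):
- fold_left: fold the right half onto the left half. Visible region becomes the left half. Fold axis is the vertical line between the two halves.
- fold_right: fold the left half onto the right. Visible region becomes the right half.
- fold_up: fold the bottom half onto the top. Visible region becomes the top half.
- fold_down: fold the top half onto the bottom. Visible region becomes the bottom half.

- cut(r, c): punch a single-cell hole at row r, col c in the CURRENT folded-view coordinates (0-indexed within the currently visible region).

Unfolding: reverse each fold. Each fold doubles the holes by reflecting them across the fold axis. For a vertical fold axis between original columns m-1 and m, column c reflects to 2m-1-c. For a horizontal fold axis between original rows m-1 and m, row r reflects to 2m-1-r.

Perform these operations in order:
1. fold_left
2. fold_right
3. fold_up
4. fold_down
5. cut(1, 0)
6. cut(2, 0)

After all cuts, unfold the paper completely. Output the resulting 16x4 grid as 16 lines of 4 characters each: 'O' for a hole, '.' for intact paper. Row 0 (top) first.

Answer: ....
OOOO
OOOO
....
....
OOOO
OOOO
....
....
OOOO
OOOO
....
....
OOOO
OOOO
....

Derivation:
Op 1 fold_left: fold axis v@2; visible region now rows[0,16) x cols[0,2) = 16x2
Op 2 fold_right: fold axis v@1; visible region now rows[0,16) x cols[1,2) = 16x1
Op 3 fold_up: fold axis h@8; visible region now rows[0,8) x cols[1,2) = 8x1
Op 4 fold_down: fold axis h@4; visible region now rows[4,8) x cols[1,2) = 4x1
Op 5 cut(1, 0): punch at orig (5,1); cuts so far [(5, 1)]; region rows[4,8) x cols[1,2) = 4x1
Op 6 cut(2, 0): punch at orig (6,1); cuts so far [(5, 1), (6, 1)]; region rows[4,8) x cols[1,2) = 4x1
Unfold 1 (reflect across h@4): 4 holes -> [(1, 1), (2, 1), (5, 1), (6, 1)]
Unfold 2 (reflect across h@8): 8 holes -> [(1, 1), (2, 1), (5, 1), (6, 1), (9, 1), (10, 1), (13, 1), (14, 1)]
Unfold 3 (reflect across v@1): 16 holes -> [(1, 0), (1, 1), (2, 0), (2, 1), (5, 0), (5, 1), (6, 0), (6, 1), (9, 0), (9, 1), (10, 0), (10, 1), (13, 0), (13, 1), (14, 0), (14, 1)]
Unfold 4 (reflect across v@2): 32 holes -> [(1, 0), (1, 1), (1, 2), (1, 3), (2, 0), (2, 1), (2, 2), (2, 3), (5, 0), (5, 1), (5, 2), (5, 3), (6, 0), (6, 1), (6, 2), (6, 3), (9, 0), (9, 1), (9, 2), (9, 3), (10, 0), (10, 1), (10, 2), (10, 3), (13, 0), (13, 1), (13, 2), (13, 3), (14, 0), (14, 1), (14, 2), (14, 3)]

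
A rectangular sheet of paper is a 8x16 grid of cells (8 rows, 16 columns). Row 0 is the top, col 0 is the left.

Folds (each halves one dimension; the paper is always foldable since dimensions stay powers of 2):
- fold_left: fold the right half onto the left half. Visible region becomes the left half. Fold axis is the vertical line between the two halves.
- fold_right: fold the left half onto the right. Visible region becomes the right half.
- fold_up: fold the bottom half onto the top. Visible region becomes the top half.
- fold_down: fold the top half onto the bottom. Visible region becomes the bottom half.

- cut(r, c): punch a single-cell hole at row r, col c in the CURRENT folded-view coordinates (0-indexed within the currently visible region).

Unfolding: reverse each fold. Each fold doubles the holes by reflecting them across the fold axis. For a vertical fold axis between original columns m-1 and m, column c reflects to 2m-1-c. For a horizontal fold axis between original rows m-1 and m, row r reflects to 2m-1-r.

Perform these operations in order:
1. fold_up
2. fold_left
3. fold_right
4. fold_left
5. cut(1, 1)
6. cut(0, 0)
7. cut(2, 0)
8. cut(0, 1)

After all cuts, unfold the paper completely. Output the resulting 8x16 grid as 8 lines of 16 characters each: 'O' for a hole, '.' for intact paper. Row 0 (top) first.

Op 1 fold_up: fold axis h@4; visible region now rows[0,4) x cols[0,16) = 4x16
Op 2 fold_left: fold axis v@8; visible region now rows[0,4) x cols[0,8) = 4x8
Op 3 fold_right: fold axis v@4; visible region now rows[0,4) x cols[4,8) = 4x4
Op 4 fold_left: fold axis v@6; visible region now rows[0,4) x cols[4,6) = 4x2
Op 5 cut(1, 1): punch at orig (1,5); cuts so far [(1, 5)]; region rows[0,4) x cols[4,6) = 4x2
Op 6 cut(0, 0): punch at orig (0,4); cuts so far [(0, 4), (1, 5)]; region rows[0,4) x cols[4,6) = 4x2
Op 7 cut(2, 0): punch at orig (2,4); cuts so far [(0, 4), (1, 5), (2, 4)]; region rows[0,4) x cols[4,6) = 4x2
Op 8 cut(0, 1): punch at orig (0,5); cuts so far [(0, 4), (0, 5), (1, 5), (2, 4)]; region rows[0,4) x cols[4,6) = 4x2
Unfold 1 (reflect across v@6): 8 holes -> [(0, 4), (0, 5), (0, 6), (0, 7), (1, 5), (1, 6), (2, 4), (2, 7)]
Unfold 2 (reflect across v@4): 16 holes -> [(0, 0), (0, 1), (0, 2), (0, 3), (0, 4), (0, 5), (0, 6), (0, 7), (1, 1), (1, 2), (1, 5), (1, 6), (2, 0), (2, 3), (2, 4), (2, 7)]
Unfold 3 (reflect across v@8): 32 holes -> [(0, 0), (0, 1), (0, 2), (0, 3), (0, 4), (0, 5), (0, 6), (0, 7), (0, 8), (0, 9), (0, 10), (0, 11), (0, 12), (0, 13), (0, 14), (0, 15), (1, 1), (1, 2), (1, 5), (1, 6), (1, 9), (1, 10), (1, 13), (1, 14), (2, 0), (2, 3), (2, 4), (2, 7), (2, 8), (2, 11), (2, 12), (2, 15)]
Unfold 4 (reflect across h@4): 64 holes -> [(0, 0), (0, 1), (0, 2), (0, 3), (0, 4), (0, 5), (0, 6), (0, 7), (0, 8), (0, 9), (0, 10), (0, 11), (0, 12), (0, 13), (0, 14), (0, 15), (1, 1), (1, 2), (1, 5), (1, 6), (1, 9), (1, 10), (1, 13), (1, 14), (2, 0), (2, 3), (2, 4), (2, 7), (2, 8), (2, 11), (2, 12), (2, 15), (5, 0), (5, 3), (5, 4), (5, 7), (5, 8), (5, 11), (5, 12), (5, 15), (6, 1), (6, 2), (6, 5), (6, 6), (6, 9), (6, 10), (6, 13), (6, 14), (7, 0), (7, 1), (7, 2), (7, 3), (7, 4), (7, 5), (7, 6), (7, 7), (7, 8), (7, 9), (7, 10), (7, 11), (7, 12), (7, 13), (7, 14), (7, 15)]

Answer: OOOOOOOOOOOOOOOO
.OO..OO..OO..OO.
O..OO..OO..OO..O
................
................
O..OO..OO..OO..O
.OO..OO..OO..OO.
OOOOOOOOOOOOOOOO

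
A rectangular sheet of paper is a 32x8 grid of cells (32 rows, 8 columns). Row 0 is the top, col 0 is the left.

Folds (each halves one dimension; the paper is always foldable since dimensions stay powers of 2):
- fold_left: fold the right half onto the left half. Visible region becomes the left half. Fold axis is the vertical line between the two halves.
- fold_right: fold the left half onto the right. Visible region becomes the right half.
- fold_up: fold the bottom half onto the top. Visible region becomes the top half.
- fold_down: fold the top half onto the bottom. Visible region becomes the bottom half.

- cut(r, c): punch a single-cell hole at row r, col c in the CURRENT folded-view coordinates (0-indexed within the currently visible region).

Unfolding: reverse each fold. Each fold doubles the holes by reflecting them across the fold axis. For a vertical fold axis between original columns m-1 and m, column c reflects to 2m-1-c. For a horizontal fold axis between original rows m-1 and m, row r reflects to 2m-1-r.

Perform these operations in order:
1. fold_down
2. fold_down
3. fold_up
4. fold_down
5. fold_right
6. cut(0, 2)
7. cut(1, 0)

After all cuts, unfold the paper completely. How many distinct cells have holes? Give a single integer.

Op 1 fold_down: fold axis h@16; visible region now rows[16,32) x cols[0,8) = 16x8
Op 2 fold_down: fold axis h@24; visible region now rows[24,32) x cols[0,8) = 8x8
Op 3 fold_up: fold axis h@28; visible region now rows[24,28) x cols[0,8) = 4x8
Op 4 fold_down: fold axis h@26; visible region now rows[26,28) x cols[0,8) = 2x8
Op 5 fold_right: fold axis v@4; visible region now rows[26,28) x cols[4,8) = 2x4
Op 6 cut(0, 2): punch at orig (26,6); cuts so far [(26, 6)]; region rows[26,28) x cols[4,8) = 2x4
Op 7 cut(1, 0): punch at orig (27,4); cuts so far [(26, 6), (27, 4)]; region rows[26,28) x cols[4,8) = 2x4
Unfold 1 (reflect across v@4): 4 holes -> [(26, 1), (26, 6), (27, 3), (27, 4)]
Unfold 2 (reflect across h@26): 8 holes -> [(24, 3), (24, 4), (25, 1), (25, 6), (26, 1), (26, 6), (27, 3), (27, 4)]
Unfold 3 (reflect across h@28): 16 holes -> [(24, 3), (24, 4), (25, 1), (25, 6), (26, 1), (26, 6), (27, 3), (27, 4), (28, 3), (28, 4), (29, 1), (29, 6), (30, 1), (30, 6), (31, 3), (31, 4)]
Unfold 4 (reflect across h@24): 32 holes -> [(16, 3), (16, 4), (17, 1), (17, 6), (18, 1), (18, 6), (19, 3), (19, 4), (20, 3), (20, 4), (21, 1), (21, 6), (22, 1), (22, 6), (23, 3), (23, 4), (24, 3), (24, 4), (25, 1), (25, 6), (26, 1), (26, 6), (27, 3), (27, 4), (28, 3), (28, 4), (29, 1), (29, 6), (30, 1), (30, 6), (31, 3), (31, 4)]
Unfold 5 (reflect across h@16): 64 holes -> [(0, 3), (0, 4), (1, 1), (1, 6), (2, 1), (2, 6), (3, 3), (3, 4), (4, 3), (4, 4), (5, 1), (5, 6), (6, 1), (6, 6), (7, 3), (7, 4), (8, 3), (8, 4), (9, 1), (9, 6), (10, 1), (10, 6), (11, 3), (11, 4), (12, 3), (12, 4), (13, 1), (13, 6), (14, 1), (14, 6), (15, 3), (15, 4), (16, 3), (16, 4), (17, 1), (17, 6), (18, 1), (18, 6), (19, 3), (19, 4), (20, 3), (20, 4), (21, 1), (21, 6), (22, 1), (22, 6), (23, 3), (23, 4), (24, 3), (24, 4), (25, 1), (25, 6), (26, 1), (26, 6), (27, 3), (27, 4), (28, 3), (28, 4), (29, 1), (29, 6), (30, 1), (30, 6), (31, 3), (31, 4)]

Answer: 64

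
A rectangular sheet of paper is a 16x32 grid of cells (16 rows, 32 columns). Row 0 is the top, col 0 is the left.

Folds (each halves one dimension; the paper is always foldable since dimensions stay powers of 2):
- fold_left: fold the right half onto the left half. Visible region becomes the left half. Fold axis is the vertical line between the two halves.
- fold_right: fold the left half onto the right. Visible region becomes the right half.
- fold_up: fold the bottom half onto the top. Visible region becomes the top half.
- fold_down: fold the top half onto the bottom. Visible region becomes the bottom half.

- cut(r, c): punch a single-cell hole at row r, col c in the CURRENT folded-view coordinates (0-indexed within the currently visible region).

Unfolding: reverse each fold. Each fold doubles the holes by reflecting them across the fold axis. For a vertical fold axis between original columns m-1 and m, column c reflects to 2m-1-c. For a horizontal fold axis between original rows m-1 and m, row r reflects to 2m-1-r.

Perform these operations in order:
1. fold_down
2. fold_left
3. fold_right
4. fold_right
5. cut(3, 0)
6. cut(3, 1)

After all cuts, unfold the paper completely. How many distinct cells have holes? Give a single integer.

Op 1 fold_down: fold axis h@8; visible region now rows[8,16) x cols[0,32) = 8x32
Op 2 fold_left: fold axis v@16; visible region now rows[8,16) x cols[0,16) = 8x16
Op 3 fold_right: fold axis v@8; visible region now rows[8,16) x cols[8,16) = 8x8
Op 4 fold_right: fold axis v@12; visible region now rows[8,16) x cols[12,16) = 8x4
Op 5 cut(3, 0): punch at orig (11,12); cuts so far [(11, 12)]; region rows[8,16) x cols[12,16) = 8x4
Op 6 cut(3, 1): punch at orig (11,13); cuts so far [(11, 12), (11, 13)]; region rows[8,16) x cols[12,16) = 8x4
Unfold 1 (reflect across v@12): 4 holes -> [(11, 10), (11, 11), (11, 12), (11, 13)]
Unfold 2 (reflect across v@8): 8 holes -> [(11, 2), (11, 3), (11, 4), (11, 5), (11, 10), (11, 11), (11, 12), (11, 13)]
Unfold 3 (reflect across v@16): 16 holes -> [(11, 2), (11, 3), (11, 4), (11, 5), (11, 10), (11, 11), (11, 12), (11, 13), (11, 18), (11, 19), (11, 20), (11, 21), (11, 26), (11, 27), (11, 28), (11, 29)]
Unfold 4 (reflect across h@8): 32 holes -> [(4, 2), (4, 3), (4, 4), (4, 5), (4, 10), (4, 11), (4, 12), (4, 13), (4, 18), (4, 19), (4, 20), (4, 21), (4, 26), (4, 27), (4, 28), (4, 29), (11, 2), (11, 3), (11, 4), (11, 5), (11, 10), (11, 11), (11, 12), (11, 13), (11, 18), (11, 19), (11, 20), (11, 21), (11, 26), (11, 27), (11, 28), (11, 29)]

Answer: 32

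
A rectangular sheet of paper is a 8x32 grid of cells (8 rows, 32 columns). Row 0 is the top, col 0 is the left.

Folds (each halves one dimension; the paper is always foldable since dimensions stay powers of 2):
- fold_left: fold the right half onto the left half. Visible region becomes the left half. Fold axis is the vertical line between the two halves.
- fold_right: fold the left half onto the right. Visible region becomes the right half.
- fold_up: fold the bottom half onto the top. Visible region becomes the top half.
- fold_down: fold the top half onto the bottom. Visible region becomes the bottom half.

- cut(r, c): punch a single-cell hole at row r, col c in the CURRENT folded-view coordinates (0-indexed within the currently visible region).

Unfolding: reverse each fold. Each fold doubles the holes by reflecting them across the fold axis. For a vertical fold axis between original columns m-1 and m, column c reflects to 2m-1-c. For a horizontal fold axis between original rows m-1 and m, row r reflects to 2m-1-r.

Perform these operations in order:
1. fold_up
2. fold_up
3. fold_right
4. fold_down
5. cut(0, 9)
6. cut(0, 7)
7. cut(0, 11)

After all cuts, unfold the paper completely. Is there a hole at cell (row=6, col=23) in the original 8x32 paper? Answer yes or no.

Op 1 fold_up: fold axis h@4; visible region now rows[0,4) x cols[0,32) = 4x32
Op 2 fold_up: fold axis h@2; visible region now rows[0,2) x cols[0,32) = 2x32
Op 3 fold_right: fold axis v@16; visible region now rows[0,2) x cols[16,32) = 2x16
Op 4 fold_down: fold axis h@1; visible region now rows[1,2) x cols[16,32) = 1x16
Op 5 cut(0, 9): punch at orig (1,25); cuts so far [(1, 25)]; region rows[1,2) x cols[16,32) = 1x16
Op 6 cut(0, 7): punch at orig (1,23); cuts so far [(1, 23), (1, 25)]; region rows[1,2) x cols[16,32) = 1x16
Op 7 cut(0, 11): punch at orig (1,27); cuts so far [(1, 23), (1, 25), (1, 27)]; region rows[1,2) x cols[16,32) = 1x16
Unfold 1 (reflect across h@1): 6 holes -> [(0, 23), (0, 25), (0, 27), (1, 23), (1, 25), (1, 27)]
Unfold 2 (reflect across v@16): 12 holes -> [(0, 4), (0, 6), (0, 8), (0, 23), (0, 25), (0, 27), (1, 4), (1, 6), (1, 8), (1, 23), (1, 25), (1, 27)]
Unfold 3 (reflect across h@2): 24 holes -> [(0, 4), (0, 6), (0, 8), (0, 23), (0, 25), (0, 27), (1, 4), (1, 6), (1, 8), (1, 23), (1, 25), (1, 27), (2, 4), (2, 6), (2, 8), (2, 23), (2, 25), (2, 27), (3, 4), (3, 6), (3, 8), (3, 23), (3, 25), (3, 27)]
Unfold 4 (reflect across h@4): 48 holes -> [(0, 4), (0, 6), (0, 8), (0, 23), (0, 25), (0, 27), (1, 4), (1, 6), (1, 8), (1, 23), (1, 25), (1, 27), (2, 4), (2, 6), (2, 8), (2, 23), (2, 25), (2, 27), (3, 4), (3, 6), (3, 8), (3, 23), (3, 25), (3, 27), (4, 4), (4, 6), (4, 8), (4, 23), (4, 25), (4, 27), (5, 4), (5, 6), (5, 8), (5, 23), (5, 25), (5, 27), (6, 4), (6, 6), (6, 8), (6, 23), (6, 25), (6, 27), (7, 4), (7, 6), (7, 8), (7, 23), (7, 25), (7, 27)]
Holes: [(0, 4), (0, 6), (0, 8), (0, 23), (0, 25), (0, 27), (1, 4), (1, 6), (1, 8), (1, 23), (1, 25), (1, 27), (2, 4), (2, 6), (2, 8), (2, 23), (2, 25), (2, 27), (3, 4), (3, 6), (3, 8), (3, 23), (3, 25), (3, 27), (4, 4), (4, 6), (4, 8), (4, 23), (4, 25), (4, 27), (5, 4), (5, 6), (5, 8), (5, 23), (5, 25), (5, 27), (6, 4), (6, 6), (6, 8), (6, 23), (6, 25), (6, 27), (7, 4), (7, 6), (7, 8), (7, 23), (7, 25), (7, 27)]

Answer: yes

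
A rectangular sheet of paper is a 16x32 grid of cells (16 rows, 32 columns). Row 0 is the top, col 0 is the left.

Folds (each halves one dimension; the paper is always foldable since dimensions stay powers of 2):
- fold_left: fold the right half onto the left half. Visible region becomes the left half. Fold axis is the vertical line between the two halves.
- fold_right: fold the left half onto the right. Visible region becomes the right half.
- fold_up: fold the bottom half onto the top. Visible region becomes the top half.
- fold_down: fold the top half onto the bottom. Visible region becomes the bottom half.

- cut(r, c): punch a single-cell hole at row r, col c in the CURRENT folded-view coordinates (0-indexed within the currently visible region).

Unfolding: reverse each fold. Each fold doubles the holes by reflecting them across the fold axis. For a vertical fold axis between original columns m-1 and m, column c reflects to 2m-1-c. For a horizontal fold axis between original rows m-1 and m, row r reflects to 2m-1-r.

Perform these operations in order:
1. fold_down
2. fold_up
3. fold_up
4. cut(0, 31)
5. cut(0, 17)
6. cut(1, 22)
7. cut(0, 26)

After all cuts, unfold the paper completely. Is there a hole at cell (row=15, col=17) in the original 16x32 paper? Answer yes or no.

Op 1 fold_down: fold axis h@8; visible region now rows[8,16) x cols[0,32) = 8x32
Op 2 fold_up: fold axis h@12; visible region now rows[8,12) x cols[0,32) = 4x32
Op 3 fold_up: fold axis h@10; visible region now rows[8,10) x cols[0,32) = 2x32
Op 4 cut(0, 31): punch at orig (8,31); cuts so far [(8, 31)]; region rows[8,10) x cols[0,32) = 2x32
Op 5 cut(0, 17): punch at orig (8,17); cuts so far [(8, 17), (8, 31)]; region rows[8,10) x cols[0,32) = 2x32
Op 6 cut(1, 22): punch at orig (9,22); cuts so far [(8, 17), (8, 31), (9, 22)]; region rows[8,10) x cols[0,32) = 2x32
Op 7 cut(0, 26): punch at orig (8,26); cuts so far [(8, 17), (8, 26), (8, 31), (9, 22)]; region rows[8,10) x cols[0,32) = 2x32
Unfold 1 (reflect across h@10): 8 holes -> [(8, 17), (8, 26), (8, 31), (9, 22), (10, 22), (11, 17), (11, 26), (11, 31)]
Unfold 2 (reflect across h@12): 16 holes -> [(8, 17), (8, 26), (8, 31), (9, 22), (10, 22), (11, 17), (11, 26), (11, 31), (12, 17), (12, 26), (12, 31), (13, 22), (14, 22), (15, 17), (15, 26), (15, 31)]
Unfold 3 (reflect across h@8): 32 holes -> [(0, 17), (0, 26), (0, 31), (1, 22), (2, 22), (3, 17), (3, 26), (3, 31), (4, 17), (4, 26), (4, 31), (5, 22), (6, 22), (7, 17), (7, 26), (7, 31), (8, 17), (8, 26), (8, 31), (9, 22), (10, 22), (11, 17), (11, 26), (11, 31), (12, 17), (12, 26), (12, 31), (13, 22), (14, 22), (15, 17), (15, 26), (15, 31)]
Holes: [(0, 17), (0, 26), (0, 31), (1, 22), (2, 22), (3, 17), (3, 26), (3, 31), (4, 17), (4, 26), (4, 31), (5, 22), (6, 22), (7, 17), (7, 26), (7, 31), (8, 17), (8, 26), (8, 31), (9, 22), (10, 22), (11, 17), (11, 26), (11, 31), (12, 17), (12, 26), (12, 31), (13, 22), (14, 22), (15, 17), (15, 26), (15, 31)]

Answer: yes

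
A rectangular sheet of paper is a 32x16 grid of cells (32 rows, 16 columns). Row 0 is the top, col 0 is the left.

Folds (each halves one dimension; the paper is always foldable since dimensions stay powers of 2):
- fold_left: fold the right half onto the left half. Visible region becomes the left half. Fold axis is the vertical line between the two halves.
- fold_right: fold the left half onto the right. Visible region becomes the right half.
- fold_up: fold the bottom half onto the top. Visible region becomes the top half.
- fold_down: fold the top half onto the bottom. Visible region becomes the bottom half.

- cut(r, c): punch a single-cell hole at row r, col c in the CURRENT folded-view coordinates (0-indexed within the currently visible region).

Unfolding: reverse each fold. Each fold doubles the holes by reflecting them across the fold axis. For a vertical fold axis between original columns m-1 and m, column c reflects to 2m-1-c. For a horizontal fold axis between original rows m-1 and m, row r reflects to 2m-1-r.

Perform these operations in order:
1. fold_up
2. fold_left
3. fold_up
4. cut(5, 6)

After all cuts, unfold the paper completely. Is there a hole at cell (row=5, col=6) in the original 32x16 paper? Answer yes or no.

Op 1 fold_up: fold axis h@16; visible region now rows[0,16) x cols[0,16) = 16x16
Op 2 fold_left: fold axis v@8; visible region now rows[0,16) x cols[0,8) = 16x8
Op 3 fold_up: fold axis h@8; visible region now rows[0,8) x cols[0,8) = 8x8
Op 4 cut(5, 6): punch at orig (5,6); cuts so far [(5, 6)]; region rows[0,8) x cols[0,8) = 8x8
Unfold 1 (reflect across h@8): 2 holes -> [(5, 6), (10, 6)]
Unfold 2 (reflect across v@8): 4 holes -> [(5, 6), (5, 9), (10, 6), (10, 9)]
Unfold 3 (reflect across h@16): 8 holes -> [(5, 6), (5, 9), (10, 6), (10, 9), (21, 6), (21, 9), (26, 6), (26, 9)]
Holes: [(5, 6), (5, 9), (10, 6), (10, 9), (21, 6), (21, 9), (26, 6), (26, 9)]

Answer: yes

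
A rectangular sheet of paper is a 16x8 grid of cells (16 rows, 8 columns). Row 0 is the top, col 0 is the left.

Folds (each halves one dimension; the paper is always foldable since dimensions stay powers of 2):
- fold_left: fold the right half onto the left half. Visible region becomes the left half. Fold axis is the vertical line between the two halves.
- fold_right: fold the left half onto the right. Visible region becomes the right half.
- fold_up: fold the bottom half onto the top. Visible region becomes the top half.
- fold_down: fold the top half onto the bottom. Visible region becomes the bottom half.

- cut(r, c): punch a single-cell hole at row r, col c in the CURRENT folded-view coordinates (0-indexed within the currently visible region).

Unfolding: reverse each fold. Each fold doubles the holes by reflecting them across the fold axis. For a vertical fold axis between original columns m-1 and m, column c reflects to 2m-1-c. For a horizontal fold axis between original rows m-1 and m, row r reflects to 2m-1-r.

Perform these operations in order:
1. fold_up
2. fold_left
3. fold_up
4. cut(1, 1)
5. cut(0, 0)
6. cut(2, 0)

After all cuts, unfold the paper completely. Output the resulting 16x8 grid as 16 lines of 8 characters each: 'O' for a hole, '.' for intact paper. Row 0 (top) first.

Op 1 fold_up: fold axis h@8; visible region now rows[0,8) x cols[0,8) = 8x8
Op 2 fold_left: fold axis v@4; visible region now rows[0,8) x cols[0,4) = 8x4
Op 3 fold_up: fold axis h@4; visible region now rows[0,4) x cols[0,4) = 4x4
Op 4 cut(1, 1): punch at orig (1,1); cuts so far [(1, 1)]; region rows[0,4) x cols[0,4) = 4x4
Op 5 cut(0, 0): punch at orig (0,0); cuts so far [(0, 0), (1, 1)]; region rows[0,4) x cols[0,4) = 4x4
Op 6 cut(2, 0): punch at orig (2,0); cuts so far [(0, 0), (1, 1), (2, 0)]; region rows[0,4) x cols[0,4) = 4x4
Unfold 1 (reflect across h@4): 6 holes -> [(0, 0), (1, 1), (2, 0), (5, 0), (6, 1), (7, 0)]
Unfold 2 (reflect across v@4): 12 holes -> [(0, 0), (0, 7), (1, 1), (1, 6), (2, 0), (2, 7), (5, 0), (5, 7), (6, 1), (6, 6), (7, 0), (7, 7)]
Unfold 3 (reflect across h@8): 24 holes -> [(0, 0), (0, 7), (1, 1), (1, 6), (2, 0), (2, 7), (5, 0), (5, 7), (6, 1), (6, 6), (7, 0), (7, 7), (8, 0), (8, 7), (9, 1), (9, 6), (10, 0), (10, 7), (13, 0), (13, 7), (14, 1), (14, 6), (15, 0), (15, 7)]

Answer: O......O
.O....O.
O......O
........
........
O......O
.O....O.
O......O
O......O
.O....O.
O......O
........
........
O......O
.O....O.
O......O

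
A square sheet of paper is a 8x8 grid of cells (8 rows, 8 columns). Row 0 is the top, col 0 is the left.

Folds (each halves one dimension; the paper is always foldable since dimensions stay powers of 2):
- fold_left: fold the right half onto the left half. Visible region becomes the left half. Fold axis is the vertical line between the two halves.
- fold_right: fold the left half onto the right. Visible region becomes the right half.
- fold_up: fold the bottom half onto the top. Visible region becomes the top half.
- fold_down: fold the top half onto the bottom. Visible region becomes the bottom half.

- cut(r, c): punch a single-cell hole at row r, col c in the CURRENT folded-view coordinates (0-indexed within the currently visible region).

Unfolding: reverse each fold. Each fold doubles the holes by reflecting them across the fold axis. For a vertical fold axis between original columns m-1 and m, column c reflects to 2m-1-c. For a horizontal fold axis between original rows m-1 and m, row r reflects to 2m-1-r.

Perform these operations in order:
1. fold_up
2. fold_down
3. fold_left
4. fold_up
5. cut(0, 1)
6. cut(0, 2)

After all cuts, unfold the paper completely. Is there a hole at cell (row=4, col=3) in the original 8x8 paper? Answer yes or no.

Op 1 fold_up: fold axis h@4; visible region now rows[0,4) x cols[0,8) = 4x8
Op 2 fold_down: fold axis h@2; visible region now rows[2,4) x cols[0,8) = 2x8
Op 3 fold_left: fold axis v@4; visible region now rows[2,4) x cols[0,4) = 2x4
Op 4 fold_up: fold axis h@3; visible region now rows[2,3) x cols[0,4) = 1x4
Op 5 cut(0, 1): punch at orig (2,1); cuts so far [(2, 1)]; region rows[2,3) x cols[0,4) = 1x4
Op 6 cut(0, 2): punch at orig (2,2); cuts so far [(2, 1), (2, 2)]; region rows[2,3) x cols[0,4) = 1x4
Unfold 1 (reflect across h@3): 4 holes -> [(2, 1), (2, 2), (3, 1), (3, 2)]
Unfold 2 (reflect across v@4): 8 holes -> [(2, 1), (2, 2), (2, 5), (2, 6), (3, 1), (3, 2), (3, 5), (3, 6)]
Unfold 3 (reflect across h@2): 16 holes -> [(0, 1), (0, 2), (0, 5), (0, 6), (1, 1), (1, 2), (1, 5), (1, 6), (2, 1), (2, 2), (2, 5), (2, 6), (3, 1), (3, 2), (3, 5), (3, 6)]
Unfold 4 (reflect across h@4): 32 holes -> [(0, 1), (0, 2), (0, 5), (0, 6), (1, 1), (1, 2), (1, 5), (1, 6), (2, 1), (2, 2), (2, 5), (2, 6), (3, 1), (3, 2), (3, 5), (3, 6), (4, 1), (4, 2), (4, 5), (4, 6), (5, 1), (5, 2), (5, 5), (5, 6), (6, 1), (6, 2), (6, 5), (6, 6), (7, 1), (7, 2), (7, 5), (7, 6)]
Holes: [(0, 1), (0, 2), (0, 5), (0, 6), (1, 1), (1, 2), (1, 5), (1, 6), (2, 1), (2, 2), (2, 5), (2, 6), (3, 1), (3, 2), (3, 5), (3, 6), (4, 1), (4, 2), (4, 5), (4, 6), (5, 1), (5, 2), (5, 5), (5, 6), (6, 1), (6, 2), (6, 5), (6, 6), (7, 1), (7, 2), (7, 5), (7, 6)]

Answer: no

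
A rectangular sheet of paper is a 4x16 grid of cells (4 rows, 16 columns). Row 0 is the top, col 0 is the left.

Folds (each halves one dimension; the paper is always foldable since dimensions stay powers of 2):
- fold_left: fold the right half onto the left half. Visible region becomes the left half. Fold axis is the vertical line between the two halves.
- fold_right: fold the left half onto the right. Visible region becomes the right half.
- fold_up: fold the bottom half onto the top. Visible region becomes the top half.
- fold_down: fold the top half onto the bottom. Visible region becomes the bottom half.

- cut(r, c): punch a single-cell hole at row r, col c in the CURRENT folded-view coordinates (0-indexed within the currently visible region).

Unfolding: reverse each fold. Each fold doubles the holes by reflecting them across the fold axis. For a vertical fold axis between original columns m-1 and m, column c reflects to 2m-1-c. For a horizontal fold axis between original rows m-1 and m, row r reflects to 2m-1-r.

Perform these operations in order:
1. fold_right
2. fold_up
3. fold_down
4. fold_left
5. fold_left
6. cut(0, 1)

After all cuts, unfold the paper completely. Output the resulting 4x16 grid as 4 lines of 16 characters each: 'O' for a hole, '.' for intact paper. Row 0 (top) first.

Op 1 fold_right: fold axis v@8; visible region now rows[0,4) x cols[8,16) = 4x8
Op 2 fold_up: fold axis h@2; visible region now rows[0,2) x cols[8,16) = 2x8
Op 3 fold_down: fold axis h@1; visible region now rows[1,2) x cols[8,16) = 1x8
Op 4 fold_left: fold axis v@12; visible region now rows[1,2) x cols[8,12) = 1x4
Op 5 fold_left: fold axis v@10; visible region now rows[1,2) x cols[8,10) = 1x2
Op 6 cut(0, 1): punch at orig (1,9); cuts so far [(1, 9)]; region rows[1,2) x cols[8,10) = 1x2
Unfold 1 (reflect across v@10): 2 holes -> [(1, 9), (1, 10)]
Unfold 2 (reflect across v@12): 4 holes -> [(1, 9), (1, 10), (1, 13), (1, 14)]
Unfold 3 (reflect across h@1): 8 holes -> [(0, 9), (0, 10), (0, 13), (0, 14), (1, 9), (1, 10), (1, 13), (1, 14)]
Unfold 4 (reflect across h@2): 16 holes -> [(0, 9), (0, 10), (0, 13), (0, 14), (1, 9), (1, 10), (1, 13), (1, 14), (2, 9), (2, 10), (2, 13), (2, 14), (3, 9), (3, 10), (3, 13), (3, 14)]
Unfold 5 (reflect across v@8): 32 holes -> [(0, 1), (0, 2), (0, 5), (0, 6), (0, 9), (0, 10), (0, 13), (0, 14), (1, 1), (1, 2), (1, 5), (1, 6), (1, 9), (1, 10), (1, 13), (1, 14), (2, 1), (2, 2), (2, 5), (2, 6), (2, 9), (2, 10), (2, 13), (2, 14), (3, 1), (3, 2), (3, 5), (3, 6), (3, 9), (3, 10), (3, 13), (3, 14)]

Answer: .OO..OO..OO..OO.
.OO..OO..OO..OO.
.OO..OO..OO..OO.
.OO..OO..OO..OO.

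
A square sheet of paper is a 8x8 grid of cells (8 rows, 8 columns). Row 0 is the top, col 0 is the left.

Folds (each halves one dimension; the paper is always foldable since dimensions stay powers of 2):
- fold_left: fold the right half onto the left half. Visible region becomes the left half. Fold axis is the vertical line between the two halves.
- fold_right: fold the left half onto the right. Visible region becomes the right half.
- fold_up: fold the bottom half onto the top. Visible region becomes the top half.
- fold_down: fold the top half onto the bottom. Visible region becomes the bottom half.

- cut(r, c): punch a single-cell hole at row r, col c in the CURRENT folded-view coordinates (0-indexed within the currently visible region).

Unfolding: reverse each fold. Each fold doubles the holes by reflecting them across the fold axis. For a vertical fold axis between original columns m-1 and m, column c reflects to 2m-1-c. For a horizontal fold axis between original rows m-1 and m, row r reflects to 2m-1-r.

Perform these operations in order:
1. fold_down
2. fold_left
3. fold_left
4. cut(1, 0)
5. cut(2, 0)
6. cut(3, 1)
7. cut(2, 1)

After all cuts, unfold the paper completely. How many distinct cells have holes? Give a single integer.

Answer: 32

Derivation:
Op 1 fold_down: fold axis h@4; visible region now rows[4,8) x cols[0,8) = 4x8
Op 2 fold_left: fold axis v@4; visible region now rows[4,8) x cols[0,4) = 4x4
Op 3 fold_left: fold axis v@2; visible region now rows[4,8) x cols[0,2) = 4x2
Op 4 cut(1, 0): punch at orig (5,0); cuts so far [(5, 0)]; region rows[4,8) x cols[0,2) = 4x2
Op 5 cut(2, 0): punch at orig (6,0); cuts so far [(5, 0), (6, 0)]; region rows[4,8) x cols[0,2) = 4x2
Op 6 cut(3, 1): punch at orig (7,1); cuts so far [(5, 0), (6, 0), (7, 1)]; region rows[4,8) x cols[0,2) = 4x2
Op 7 cut(2, 1): punch at orig (6,1); cuts so far [(5, 0), (6, 0), (6, 1), (7, 1)]; region rows[4,8) x cols[0,2) = 4x2
Unfold 1 (reflect across v@2): 8 holes -> [(5, 0), (5, 3), (6, 0), (6, 1), (6, 2), (6, 3), (7, 1), (7, 2)]
Unfold 2 (reflect across v@4): 16 holes -> [(5, 0), (5, 3), (5, 4), (5, 7), (6, 0), (6, 1), (6, 2), (6, 3), (6, 4), (6, 5), (6, 6), (6, 7), (7, 1), (7, 2), (7, 5), (7, 6)]
Unfold 3 (reflect across h@4): 32 holes -> [(0, 1), (0, 2), (0, 5), (0, 6), (1, 0), (1, 1), (1, 2), (1, 3), (1, 4), (1, 5), (1, 6), (1, 7), (2, 0), (2, 3), (2, 4), (2, 7), (5, 0), (5, 3), (5, 4), (5, 7), (6, 0), (6, 1), (6, 2), (6, 3), (6, 4), (6, 5), (6, 6), (6, 7), (7, 1), (7, 2), (7, 5), (7, 6)]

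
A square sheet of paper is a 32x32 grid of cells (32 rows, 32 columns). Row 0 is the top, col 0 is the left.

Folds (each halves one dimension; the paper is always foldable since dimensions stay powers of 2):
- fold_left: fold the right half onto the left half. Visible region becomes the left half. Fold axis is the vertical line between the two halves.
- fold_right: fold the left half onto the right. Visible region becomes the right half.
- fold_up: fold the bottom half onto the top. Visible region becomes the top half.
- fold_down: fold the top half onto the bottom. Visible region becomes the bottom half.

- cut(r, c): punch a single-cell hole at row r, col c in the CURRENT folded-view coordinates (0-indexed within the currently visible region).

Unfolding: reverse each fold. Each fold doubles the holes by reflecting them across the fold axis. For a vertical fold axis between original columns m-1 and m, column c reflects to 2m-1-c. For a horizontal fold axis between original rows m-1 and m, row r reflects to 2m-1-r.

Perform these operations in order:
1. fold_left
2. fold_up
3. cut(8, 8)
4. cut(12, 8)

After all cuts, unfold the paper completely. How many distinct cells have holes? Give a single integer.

Op 1 fold_left: fold axis v@16; visible region now rows[0,32) x cols[0,16) = 32x16
Op 2 fold_up: fold axis h@16; visible region now rows[0,16) x cols[0,16) = 16x16
Op 3 cut(8, 8): punch at orig (8,8); cuts so far [(8, 8)]; region rows[0,16) x cols[0,16) = 16x16
Op 4 cut(12, 8): punch at orig (12,8); cuts so far [(8, 8), (12, 8)]; region rows[0,16) x cols[0,16) = 16x16
Unfold 1 (reflect across h@16): 4 holes -> [(8, 8), (12, 8), (19, 8), (23, 8)]
Unfold 2 (reflect across v@16): 8 holes -> [(8, 8), (8, 23), (12, 8), (12, 23), (19, 8), (19, 23), (23, 8), (23, 23)]

Answer: 8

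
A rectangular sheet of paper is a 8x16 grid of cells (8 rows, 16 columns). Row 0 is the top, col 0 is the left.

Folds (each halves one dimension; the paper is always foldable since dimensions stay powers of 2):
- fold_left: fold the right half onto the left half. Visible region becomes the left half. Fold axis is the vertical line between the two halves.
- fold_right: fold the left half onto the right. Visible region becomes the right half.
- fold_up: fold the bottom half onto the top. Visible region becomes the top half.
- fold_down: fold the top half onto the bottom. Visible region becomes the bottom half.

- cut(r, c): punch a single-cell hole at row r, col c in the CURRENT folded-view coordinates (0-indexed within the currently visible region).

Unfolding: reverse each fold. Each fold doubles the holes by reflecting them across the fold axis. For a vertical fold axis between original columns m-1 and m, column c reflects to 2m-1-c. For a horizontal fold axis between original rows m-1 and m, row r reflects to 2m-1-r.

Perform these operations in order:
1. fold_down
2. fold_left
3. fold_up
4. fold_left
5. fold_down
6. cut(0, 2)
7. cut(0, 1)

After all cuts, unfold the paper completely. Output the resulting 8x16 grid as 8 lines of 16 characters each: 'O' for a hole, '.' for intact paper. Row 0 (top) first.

Op 1 fold_down: fold axis h@4; visible region now rows[4,8) x cols[0,16) = 4x16
Op 2 fold_left: fold axis v@8; visible region now rows[4,8) x cols[0,8) = 4x8
Op 3 fold_up: fold axis h@6; visible region now rows[4,6) x cols[0,8) = 2x8
Op 4 fold_left: fold axis v@4; visible region now rows[4,6) x cols[0,4) = 2x4
Op 5 fold_down: fold axis h@5; visible region now rows[5,6) x cols[0,4) = 1x4
Op 6 cut(0, 2): punch at orig (5,2); cuts so far [(5, 2)]; region rows[5,6) x cols[0,4) = 1x4
Op 7 cut(0, 1): punch at orig (5,1); cuts so far [(5, 1), (5, 2)]; region rows[5,6) x cols[0,4) = 1x4
Unfold 1 (reflect across h@5): 4 holes -> [(4, 1), (4, 2), (5, 1), (5, 2)]
Unfold 2 (reflect across v@4): 8 holes -> [(4, 1), (4, 2), (4, 5), (4, 6), (5, 1), (5, 2), (5, 5), (5, 6)]
Unfold 3 (reflect across h@6): 16 holes -> [(4, 1), (4, 2), (4, 5), (4, 6), (5, 1), (5, 2), (5, 5), (5, 6), (6, 1), (6, 2), (6, 5), (6, 6), (7, 1), (7, 2), (7, 5), (7, 6)]
Unfold 4 (reflect across v@8): 32 holes -> [(4, 1), (4, 2), (4, 5), (4, 6), (4, 9), (4, 10), (4, 13), (4, 14), (5, 1), (5, 2), (5, 5), (5, 6), (5, 9), (5, 10), (5, 13), (5, 14), (6, 1), (6, 2), (6, 5), (6, 6), (6, 9), (6, 10), (6, 13), (6, 14), (7, 1), (7, 2), (7, 5), (7, 6), (7, 9), (7, 10), (7, 13), (7, 14)]
Unfold 5 (reflect across h@4): 64 holes -> [(0, 1), (0, 2), (0, 5), (0, 6), (0, 9), (0, 10), (0, 13), (0, 14), (1, 1), (1, 2), (1, 5), (1, 6), (1, 9), (1, 10), (1, 13), (1, 14), (2, 1), (2, 2), (2, 5), (2, 6), (2, 9), (2, 10), (2, 13), (2, 14), (3, 1), (3, 2), (3, 5), (3, 6), (3, 9), (3, 10), (3, 13), (3, 14), (4, 1), (4, 2), (4, 5), (4, 6), (4, 9), (4, 10), (4, 13), (4, 14), (5, 1), (5, 2), (5, 5), (5, 6), (5, 9), (5, 10), (5, 13), (5, 14), (6, 1), (6, 2), (6, 5), (6, 6), (6, 9), (6, 10), (6, 13), (6, 14), (7, 1), (7, 2), (7, 5), (7, 6), (7, 9), (7, 10), (7, 13), (7, 14)]

Answer: .OO..OO..OO..OO.
.OO..OO..OO..OO.
.OO..OO..OO..OO.
.OO..OO..OO..OO.
.OO..OO..OO..OO.
.OO..OO..OO..OO.
.OO..OO..OO..OO.
.OO..OO..OO..OO.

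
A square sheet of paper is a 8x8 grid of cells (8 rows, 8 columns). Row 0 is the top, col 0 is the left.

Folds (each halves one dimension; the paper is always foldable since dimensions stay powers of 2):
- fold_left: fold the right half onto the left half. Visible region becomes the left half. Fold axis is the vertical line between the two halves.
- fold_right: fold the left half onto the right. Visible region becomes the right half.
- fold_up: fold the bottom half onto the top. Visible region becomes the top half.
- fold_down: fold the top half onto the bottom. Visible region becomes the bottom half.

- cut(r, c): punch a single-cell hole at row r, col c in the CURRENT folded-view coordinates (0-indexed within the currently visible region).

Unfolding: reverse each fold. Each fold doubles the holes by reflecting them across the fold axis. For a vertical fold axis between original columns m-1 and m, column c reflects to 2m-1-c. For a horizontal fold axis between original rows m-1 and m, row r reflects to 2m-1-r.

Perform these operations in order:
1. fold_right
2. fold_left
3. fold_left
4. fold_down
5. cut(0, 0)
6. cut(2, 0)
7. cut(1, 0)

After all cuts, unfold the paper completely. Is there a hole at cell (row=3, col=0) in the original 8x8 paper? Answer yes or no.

Op 1 fold_right: fold axis v@4; visible region now rows[0,8) x cols[4,8) = 8x4
Op 2 fold_left: fold axis v@6; visible region now rows[0,8) x cols[4,6) = 8x2
Op 3 fold_left: fold axis v@5; visible region now rows[0,8) x cols[4,5) = 8x1
Op 4 fold_down: fold axis h@4; visible region now rows[4,8) x cols[4,5) = 4x1
Op 5 cut(0, 0): punch at orig (4,4); cuts so far [(4, 4)]; region rows[4,8) x cols[4,5) = 4x1
Op 6 cut(2, 0): punch at orig (6,4); cuts so far [(4, 4), (6, 4)]; region rows[4,8) x cols[4,5) = 4x1
Op 7 cut(1, 0): punch at orig (5,4); cuts so far [(4, 4), (5, 4), (6, 4)]; region rows[4,8) x cols[4,5) = 4x1
Unfold 1 (reflect across h@4): 6 holes -> [(1, 4), (2, 4), (3, 4), (4, 4), (5, 4), (6, 4)]
Unfold 2 (reflect across v@5): 12 holes -> [(1, 4), (1, 5), (2, 4), (2, 5), (3, 4), (3, 5), (4, 4), (4, 5), (5, 4), (5, 5), (6, 4), (6, 5)]
Unfold 3 (reflect across v@6): 24 holes -> [(1, 4), (1, 5), (1, 6), (1, 7), (2, 4), (2, 5), (2, 6), (2, 7), (3, 4), (3, 5), (3, 6), (3, 7), (4, 4), (4, 5), (4, 6), (4, 7), (5, 4), (5, 5), (5, 6), (5, 7), (6, 4), (6, 5), (6, 6), (6, 7)]
Unfold 4 (reflect across v@4): 48 holes -> [(1, 0), (1, 1), (1, 2), (1, 3), (1, 4), (1, 5), (1, 6), (1, 7), (2, 0), (2, 1), (2, 2), (2, 3), (2, 4), (2, 5), (2, 6), (2, 7), (3, 0), (3, 1), (3, 2), (3, 3), (3, 4), (3, 5), (3, 6), (3, 7), (4, 0), (4, 1), (4, 2), (4, 3), (4, 4), (4, 5), (4, 6), (4, 7), (5, 0), (5, 1), (5, 2), (5, 3), (5, 4), (5, 5), (5, 6), (5, 7), (6, 0), (6, 1), (6, 2), (6, 3), (6, 4), (6, 5), (6, 6), (6, 7)]
Holes: [(1, 0), (1, 1), (1, 2), (1, 3), (1, 4), (1, 5), (1, 6), (1, 7), (2, 0), (2, 1), (2, 2), (2, 3), (2, 4), (2, 5), (2, 6), (2, 7), (3, 0), (3, 1), (3, 2), (3, 3), (3, 4), (3, 5), (3, 6), (3, 7), (4, 0), (4, 1), (4, 2), (4, 3), (4, 4), (4, 5), (4, 6), (4, 7), (5, 0), (5, 1), (5, 2), (5, 3), (5, 4), (5, 5), (5, 6), (5, 7), (6, 0), (6, 1), (6, 2), (6, 3), (6, 4), (6, 5), (6, 6), (6, 7)]

Answer: yes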